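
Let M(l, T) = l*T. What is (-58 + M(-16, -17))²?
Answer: 45796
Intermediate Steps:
M(l, T) = T*l
(-58 + M(-16, -17))² = (-58 - 17*(-16))² = (-58 + 272)² = 214² = 45796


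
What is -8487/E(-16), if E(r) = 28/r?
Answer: 33948/7 ≈ 4849.7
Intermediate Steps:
-8487/E(-16) = -8487/(28/(-16)) = -8487/(28*(-1/16)) = -8487/(-7/4) = -8487*(-4/7) = 33948/7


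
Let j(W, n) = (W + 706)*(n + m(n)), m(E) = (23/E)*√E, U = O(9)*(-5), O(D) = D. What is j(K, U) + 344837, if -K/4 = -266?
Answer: 265187 - 2714*I*√5 ≈ 2.6519e+5 - 6068.7*I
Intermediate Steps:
K = 1064 (K = -4*(-266) = 1064)
U = -45 (U = 9*(-5) = -45)
m(E) = 23/√E
j(W, n) = (706 + W)*(n + 23/√n) (j(W, n) = (W + 706)*(n + 23/√n) = (706 + W)*(n + 23/√n))
j(K, U) + 344837 = (16238 + 23*1064 + (-45)^(3/2)*(706 + 1064))/√(-45) + 344837 = (-I*√5/15)*(16238 + 24472 - 135*I*√5*1770) + 344837 = (-I*√5/15)*(16238 + 24472 - 238950*I*√5) + 344837 = (-I*√5/15)*(40710 - 238950*I*√5) + 344837 = -I*√5*(40710 - 238950*I*√5)/15 + 344837 = 344837 - I*√5*(40710 - 238950*I*√5)/15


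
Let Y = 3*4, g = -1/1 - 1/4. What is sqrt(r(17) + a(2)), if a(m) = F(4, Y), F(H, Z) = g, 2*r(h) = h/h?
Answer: I*sqrt(3)/2 ≈ 0.86602*I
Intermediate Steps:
g = -5/4 (g = -1*1 - 1*1/4 = -1 - 1/4 = -5/4 ≈ -1.2500)
Y = 12
r(h) = 1/2 (r(h) = (h/h)/2 = (1/2)*1 = 1/2)
F(H, Z) = -5/4
a(m) = -5/4
sqrt(r(17) + a(2)) = sqrt(1/2 - 5/4) = sqrt(-3/4) = I*sqrt(3)/2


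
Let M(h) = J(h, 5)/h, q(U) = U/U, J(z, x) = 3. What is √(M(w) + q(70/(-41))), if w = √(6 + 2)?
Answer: √(4 + 3*√2)/2 ≈ 1.4355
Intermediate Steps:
q(U) = 1
w = 2*√2 (w = √8 = 2*√2 ≈ 2.8284)
M(h) = 3/h
√(M(w) + q(70/(-41))) = √(3/((2*√2)) + 1) = √(3*(√2/4) + 1) = √(3*√2/4 + 1) = √(1 + 3*√2/4)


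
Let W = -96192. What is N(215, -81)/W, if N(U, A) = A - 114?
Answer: 65/32064 ≈ 0.0020272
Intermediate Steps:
N(U, A) = -114 + A
N(215, -81)/W = (-114 - 81)/(-96192) = -195*(-1/96192) = 65/32064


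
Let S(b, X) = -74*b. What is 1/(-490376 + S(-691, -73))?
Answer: -1/439242 ≈ -2.2767e-6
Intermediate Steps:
1/(-490376 + S(-691, -73)) = 1/(-490376 - 74*(-691)) = 1/(-490376 + 51134) = 1/(-439242) = -1/439242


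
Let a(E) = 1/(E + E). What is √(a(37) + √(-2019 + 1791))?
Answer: √(74 + 10952*I*√57)/74 ≈ 2.7489 + 2.7465*I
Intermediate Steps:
a(E) = 1/(2*E)
√(a(37) + √(-2019 + 1791)) = √((½)/37 + √(-2019 + 1791)) = √((½)*(1/37) + √(-228)) = √(1/74 + 2*I*√57)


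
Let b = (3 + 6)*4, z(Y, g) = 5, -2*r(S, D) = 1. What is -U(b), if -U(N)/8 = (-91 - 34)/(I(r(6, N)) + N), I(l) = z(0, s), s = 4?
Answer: -1000/41 ≈ -24.390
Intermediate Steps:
r(S, D) = -1/2 (r(S, D) = -1/2*1 = -1/2)
b = 36 (b = 9*4 = 36)
I(l) = 5
U(N) = 1000/(5 + N) (U(N) = -8*(-91 - 34)/(5 + N) = -(-1000)/(5 + N) = 1000/(5 + N))
-U(b) = -1000/(5 + 36) = -1000/41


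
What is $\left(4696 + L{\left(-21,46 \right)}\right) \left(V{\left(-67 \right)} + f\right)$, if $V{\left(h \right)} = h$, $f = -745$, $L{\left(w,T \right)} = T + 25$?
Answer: $-3870804$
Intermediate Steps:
$L{\left(w,T \right)} = 25 + T$
$\left(4696 + L{\left(-21,46 \right)}\right) \left(V{\left(-67 \right)} + f\right) = \left(4696 + \left(25 + 46\right)\right) \left(-67 - 745\right) = \left(4696 + 71\right) \left(-812\right) = 4767 \left(-812\right) = -3870804$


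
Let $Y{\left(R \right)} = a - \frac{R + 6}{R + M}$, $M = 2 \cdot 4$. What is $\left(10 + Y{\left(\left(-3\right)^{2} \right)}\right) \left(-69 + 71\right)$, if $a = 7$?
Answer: $\frac{548}{17} \approx 32.235$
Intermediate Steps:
$M = 8$
$Y{\left(R \right)} = 7 - \frac{6 + R}{8 + R}$ ($Y{\left(R \right)} = 7 - \frac{R + 6}{R + 8} = 7 - \frac{6 + R}{8 + R}$)
$\left(10 + Y{\left(\left(-3\right)^{2} \right)}\right) \left(-69 + 71\right) = \left(10 + \frac{2 \left(25 + 3 \left(-3\right)^{2}\right)}{8 + \left(-3\right)^{2}}\right) \left(-69 + 71\right) = \left(10 + \frac{2 \left(25 + 3 \cdot 9\right)}{8 + 9}\right) 2 = \left(10 + \frac{2 \left(25 + 27\right)}{17}\right) 2 = \left(10 + 2 \cdot \frac{1}{17} \cdot 52\right) 2 = \left(10 + \frac{104}{17}\right) 2 = \frac{274}{17} \cdot 2 = \frac{548}{17}$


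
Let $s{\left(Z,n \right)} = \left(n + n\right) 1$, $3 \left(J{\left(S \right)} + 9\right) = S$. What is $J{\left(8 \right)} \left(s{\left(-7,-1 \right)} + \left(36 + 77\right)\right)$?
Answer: $-703$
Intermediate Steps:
$J{\left(S \right)} = -9 + \frac{S}{3}$
$s{\left(Z,n \right)} = 2 n$ ($s{\left(Z,n \right)} = 2 n 1 = 2 n$)
$J{\left(8 \right)} \left(s{\left(-7,-1 \right)} + \left(36 + 77\right)\right) = \left(-9 + \frac{1}{3} \cdot 8\right) \left(2 \left(-1\right) + \left(36 + 77\right)\right) = \left(-9 + \frac{8}{3}\right) \left(-2 + 113\right) = \left(- \frac{19}{3}\right) 111 = -703$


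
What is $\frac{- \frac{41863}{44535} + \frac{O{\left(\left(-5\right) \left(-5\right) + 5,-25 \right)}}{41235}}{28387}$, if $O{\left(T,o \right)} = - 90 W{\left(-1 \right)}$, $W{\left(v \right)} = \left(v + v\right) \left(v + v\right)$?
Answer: $- \frac{116150227}{3475327158705} \approx -3.3421 \cdot 10^{-5}$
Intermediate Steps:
$W{\left(v \right)} = 4 v^{2}$ ($W{\left(v \right)} = 2 v 2 v = 4 v^{2}$)
$O{\left(T,o \right)} = -360$ ($O{\left(T,o \right)} = - 90 \cdot 4 \left(-1\right)^{2} = - 90 \cdot 4 \cdot 1 = \left(-90\right) 4 = -360$)
$\frac{- \frac{41863}{44535} + \frac{O{\left(\left(-5\right) \left(-5\right) + 5,-25 \right)}}{41235}}{28387} = \frac{- \frac{41863}{44535} - \frac{360}{41235}}{28387} = \left(\left(-41863\right) \frac{1}{44535} - \frac{24}{2749}\right) \frac{1}{28387} = \left(- \frac{41863}{44535} - \frac{24}{2749}\right) \frac{1}{28387} = \left(- \frac{116150227}{122426715}\right) \frac{1}{28387} = - \frac{116150227}{3475327158705}$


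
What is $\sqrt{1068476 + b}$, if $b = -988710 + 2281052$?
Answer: $\sqrt{2360818} \approx 1536.5$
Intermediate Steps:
$b = 1292342$
$\sqrt{1068476 + b} = \sqrt{1068476 + 1292342} = \sqrt{2360818}$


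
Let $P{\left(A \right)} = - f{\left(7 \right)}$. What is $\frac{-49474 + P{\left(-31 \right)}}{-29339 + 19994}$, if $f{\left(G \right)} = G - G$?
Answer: $\frac{49474}{9345} \approx 5.2942$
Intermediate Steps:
$f{\left(G \right)} = 0$
$P{\left(A \right)} = 0$ ($P{\left(A \right)} = \left(-1\right) 0 = 0$)
$\frac{-49474 + P{\left(-31 \right)}}{-29339 + 19994} = \frac{-49474 + 0}{-29339 + 19994} = - \frac{49474}{-9345} = \left(-49474\right) \left(- \frac{1}{9345}\right) = \frac{49474}{9345}$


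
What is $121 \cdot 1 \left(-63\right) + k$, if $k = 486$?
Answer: $-7137$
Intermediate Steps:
$121 \cdot 1 \left(-63\right) + k = 121 \cdot 1 \left(-63\right) + 486 = 121 \left(-63\right) + 486 = -7623 + 486 = -7137$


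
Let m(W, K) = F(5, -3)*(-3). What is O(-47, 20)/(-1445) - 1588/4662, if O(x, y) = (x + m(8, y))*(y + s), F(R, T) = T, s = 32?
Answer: 3458726/3368295 ≈ 1.0268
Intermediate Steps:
m(W, K) = 9 (m(W, K) = -3*(-3) = 9)
O(x, y) = (9 + x)*(32 + y) (O(x, y) = (x + 9)*(y + 32) = (9 + x)*(32 + y))
O(-47, 20)/(-1445) - 1588/4662 = (288 + 9*20 + 32*(-47) - 47*20)/(-1445) - 1588/4662 = (288 + 180 - 1504 - 940)*(-1/1445) - 1588*1/4662 = -1976*(-1/1445) - 794/2331 = 1976/1445 - 794/2331 = 3458726/3368295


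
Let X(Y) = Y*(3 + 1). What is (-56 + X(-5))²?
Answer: 5776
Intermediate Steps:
X(Y) = 4*Y (X(Y) = Y*4 = 4*Y)
(-56 + X(-5))² = (-56 + 4*(-5))² = (-56 - 20)² = (-76)² = 5776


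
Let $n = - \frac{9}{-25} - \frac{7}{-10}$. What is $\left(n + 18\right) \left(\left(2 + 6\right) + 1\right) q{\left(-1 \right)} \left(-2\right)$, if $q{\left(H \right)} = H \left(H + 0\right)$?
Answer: $- \frac{8577}{25} \approx -343.08$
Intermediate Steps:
$q{\left(H \right)} = H^{2}$ ($q{\left(H \right)} = H H = H^{2}$)
$n = \frac{53}{50}$ ($n = \left(-9\right) \left(- \frac{1}{25}\right) - - \frac{7}{10} = \frac{9}{25} + \frac{7}{10} = \frac{53}{50} \approx 1.06$)
$\left(n + 18\right) \left(\left(2 + 6\right) + 1\right) q{\left(-1 \right)} \left(-2\right) = \left(\frac{53}{50} + 18\right) \left(\left(2 + 6\right) + 1\right) \left(-1\right)^{2} \left(-2\right) = \frac{953 \left(8 + 1\right) 1 \left(-2\right)}{50} = \frac{953 \cdot 9 \cdot 1 \left(-2\right)}{50} = \frac{953 \cdot 9 \left(-2\right)}{50} = \frac{953}{50} \left(-18\right) = - \frac{8577}{25}$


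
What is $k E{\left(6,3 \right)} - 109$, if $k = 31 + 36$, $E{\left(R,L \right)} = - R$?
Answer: $-511$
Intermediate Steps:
$k = 67$
$k E{\left(6,3 \right)} - 109 = 67 \left(\left(-1\right) 6\right) - 109 = 67 \left(-6\right) - 109 = -402 - 109 = -511$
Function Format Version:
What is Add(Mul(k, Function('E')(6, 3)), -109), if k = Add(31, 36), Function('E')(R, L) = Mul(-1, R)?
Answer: -511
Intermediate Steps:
k = 67
Add(Mul(k, Function('E')(6, 3)), -109) = Add(Mul(67, Mul(-1, 6)), -109) = Add(Mul(67, -6), -109) = Add(-402, -109) = -511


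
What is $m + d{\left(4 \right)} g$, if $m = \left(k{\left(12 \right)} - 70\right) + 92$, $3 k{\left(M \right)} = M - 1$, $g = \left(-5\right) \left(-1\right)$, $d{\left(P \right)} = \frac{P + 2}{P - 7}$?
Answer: $\frac{47}{3} \approx 15.667$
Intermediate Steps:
$d{\left(P \right)} = \frac{2 + P}{-7 + P}$
$g = 5$
$k{\left(M \right)} = - \frac{1}{3} + \frac{M}{3}$ ($k{\left(M \right)} = \frac{M - 1}{3} = \frac{-1 + M}{3} = - \frac{1}{3} + \frac{M}{3}$)
$m = \frac{77}{3}$ ($m = \left(\left(- \frac{1}{3} + \frac{1}{3} \cdot 12\right) - 70\right) + 92 = \left(\left(- \frac{1}{3} + 4\right) - 70\right) + 92 = \left(\frac{11}{3} - 70\right) + 92 = - \frac{199}{3} + 92 = \frac{77}{3} \approx 25.667$)
$m + d{\left(4 \right)} g = \frac{77}{3} + \frac{2 + 4}{-7 + 4} \cdot 5 = \frac{77}{3} + \frac{1}{-3} \cdot 6 \cdot 5 = \frac{77}{3} + \left(- \frac{1}{3}\right) 6 \cdot 5 = \frac{77}{3} - 10 = \frac{47}{3}$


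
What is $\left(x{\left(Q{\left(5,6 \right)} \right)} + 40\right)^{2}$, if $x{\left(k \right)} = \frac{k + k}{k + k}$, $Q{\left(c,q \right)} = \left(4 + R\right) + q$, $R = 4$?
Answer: $1681$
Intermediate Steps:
$Q{\left(c,q \right)} = 8 + q$ ($Q{\left(c,q \right)} = \left(4 + 4\right) + q = 8 + q$)
$x{\left(k \right)} = 1$ ($x{\left(k \right)} = \frac{2 k}{2 k} = 2 k \frac{1}{2 k} = 1$)
$\left(x{\left(Q{\left(5,6 \right)} \right)} + 40\right)^{2} = \left(1 + 40\right)^{2} = 41^{2} = 1681$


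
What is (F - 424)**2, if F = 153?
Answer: 73441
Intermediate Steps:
(F - 424)**2 = (153 - 424)**2 = (-271)**2 = 73441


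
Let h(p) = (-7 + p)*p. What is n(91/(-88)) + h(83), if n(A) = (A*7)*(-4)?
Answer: 139413/22 ≈ 6337.0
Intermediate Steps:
h(p) = p*(-7 + p)
n(A) = -28*A (n(A) = (7*A)*(-4) = -28*A)
n(91/(-88)) + h(83) = -2548/(-88) + 83*(-7 + 83) = -2548*(-1)/88 + 83*76 = -28*(-91/88) + 6308 = 637/22 + 6308 = 139413/22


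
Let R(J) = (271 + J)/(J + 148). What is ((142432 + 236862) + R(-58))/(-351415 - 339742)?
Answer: -11378891/20734710 ≈ -0.54878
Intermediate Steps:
R(J) = (271 + J)/(148 + J)
((142432 + 236862) + R(-58))/(-351415 - 339742) = ((142432 + 236862) + (271 - 58)/(148 - 58))/(-351415 - 339742) = (379294 + 213/90)/(-691157) = (379294 + (1/90)*213)*(-1/691157) = (379294 + 71/30)*(-1/691157) = (11378891/30)*(-1/691157) = -11378891/20734710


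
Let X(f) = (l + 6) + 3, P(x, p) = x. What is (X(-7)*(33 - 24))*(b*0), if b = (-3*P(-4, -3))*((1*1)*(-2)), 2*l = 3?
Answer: 0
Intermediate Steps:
l = 3/2 (l = (½)*3 = 3/2 ≈ 1.5000)
X(f) = 21/2 (X(f) = (3/2 + 6) + 3 = 15/2 + 3 = 21/2)
b = -24 (b = (-3*(-4))*((1*1)*(-2)) = 12*(1*(-2)) = 12*(-2) = -24)
(X(-7)*(33 - 24))*(b*0) = (21*(33 - 24)/2)*(-24*0) = ((21/2)*9)*0 = (189/2)*0 = 0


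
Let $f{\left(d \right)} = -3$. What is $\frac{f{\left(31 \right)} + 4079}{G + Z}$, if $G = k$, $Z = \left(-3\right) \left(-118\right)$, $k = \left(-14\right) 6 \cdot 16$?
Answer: $- \frac{2038}{495} \approx -4.1172$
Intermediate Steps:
$k = -1344$ ($k = \left(-84\right) 16 = -1344$)
$Z = 354$
$G = -1344$
$\frac{f{\left(31 \right)} + 4079}{G + Z} = \frac{-3 + 4079}{-1344 + 354} = \frac{4076}{-990} = 4076 \left(- \frac{1}{990}\right) = - \frac{2038}{495}$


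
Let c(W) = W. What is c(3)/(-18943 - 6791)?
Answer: -1/8578 ≈ -0.00011658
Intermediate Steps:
c(3)/(-18943 - 6791) = 3/(-18943 - 6791) = 3/(-25734) = -1/25734*3 = -1/8578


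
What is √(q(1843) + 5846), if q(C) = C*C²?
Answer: √6260029953 ≈ 79120.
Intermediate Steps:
q(C) = C³
√(q(1843) + 5846) = √(1843³ + 5846) = √(6260024107 + 5846) = √6260029953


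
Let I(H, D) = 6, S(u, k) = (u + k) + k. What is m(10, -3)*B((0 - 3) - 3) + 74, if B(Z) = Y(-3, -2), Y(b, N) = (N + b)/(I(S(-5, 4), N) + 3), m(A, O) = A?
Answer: 616/9 ≈ 68.444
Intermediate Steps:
S(u, k) = u + 2*k (S(u, k) = (k + u) + k = u + 2*k)
Y(b, N) = N/9 + b/9 (Y(b, N) = (N + b)/(6 + 3) = (N + b)/9 = (N + b)*(⅑) = N/9 + b/9)
B(Z) = -5/9 (B(Z) = (⅑)*(-2) + (⅑)*(-3) = -2/9 - ⅓ = -5/9)
m(10, -3)*B((0 - 3) - 3) + 74 = 10*(-5/9) + 74 = -50/9 + 74 = 616/9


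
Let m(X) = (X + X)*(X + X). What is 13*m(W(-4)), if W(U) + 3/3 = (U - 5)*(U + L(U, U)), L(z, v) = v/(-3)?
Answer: 27508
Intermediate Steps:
L(z, v) = -v/3 (L(z, v) = v*(-⅓) = -v/3)
W(U) = -1 + 2*U*(-5 + U)/3 (W(U) = -1 + (U - 5)*(U - U/3) = -1 + (-5 + U)*(2*U/3) = -1 + 2*U*(-5 + U)/3)
m(X) = 4*X² (m(X) = (2*X)*(2*X) = 4*X²)
13*m(W(-4)) = 13*(4*(-1 - 10/3*(-4) + (⅔)*(-4)²)²) = 13*(4*(-1 + 40/3 + (⅔)*16)²) = 13*(4*(-1 + 40/3 + 32/3)²) = 13*(4*23²) = 13*(4*529) = 13*2116 = 27508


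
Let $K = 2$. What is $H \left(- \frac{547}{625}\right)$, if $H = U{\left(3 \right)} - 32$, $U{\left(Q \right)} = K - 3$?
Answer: $\frac{18051}{625} \approx 28.882$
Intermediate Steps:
$U{\left(Q \right)} = -1$ ($U{\left(Q \right)} = 2 - 3 = -1$)
$H = -33$ ($H = -1 - 32 = -33$)
$H \left(- \frac{547}{625}\right) = - 33 \left(- \frac{547}{625}\right) = - 33 \left(\left(-547\right) \frac{1}{625}\right) = \left(-33\right) \left(- \frac{547}{625}\right) = \frac{18051}{625}$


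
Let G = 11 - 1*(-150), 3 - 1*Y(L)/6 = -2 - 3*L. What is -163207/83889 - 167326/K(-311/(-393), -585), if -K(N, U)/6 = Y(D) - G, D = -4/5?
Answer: -11815993834/60987303 ≈ -193.75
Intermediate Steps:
D = -⅘ (D = -4*⅕ = -⅘ ≈ -0.80000)
Y(L) = 30 + 18*L (Y(L) = 18 - 6*(-2 - 3*L) = 18 + (12 + 18*L) = 30 + 18*L)
G = 161 (G = 11 + 150 = 161)
K(N, U) = 4362/5 (K(N, U) = -6*((30 + 18*(-⅘)) - 1*161) = -6*((30 - 72/5) - 161) = -6*(78/5 - 161) = -6*(-727/5) = 4362/5)
-163207/83889 - 167326/K(-311/(-393), -585) = -163207/83889 - 167326/4362/5 = -163207*1/83889 - 167326*5/4362 = -163207/83889 - 418315/2181 = -11815993834/60987303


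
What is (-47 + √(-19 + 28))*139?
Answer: -6116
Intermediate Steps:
(-47 + √(-19 + 28))*139 = (-47 + √9)*139 = (-47 + 3)*139 = -44*139 = -6116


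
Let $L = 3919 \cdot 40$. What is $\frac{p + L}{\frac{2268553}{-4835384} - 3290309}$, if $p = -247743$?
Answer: $\frac{439937742472}{15909909762209} \approx 0.027652$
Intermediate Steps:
$L = 156760$
$\frac{p + L}{\frac{2268553}{-4835384} - 3290309} = \frac{-247743 + 156760}{\frac{2268553}{-4835384} - 3290309} = - \frac{90983}{2268553 \left(- \frac{1}{4835384}\right) - 3290309} = - \frac{90983}{- \frac{2268553}{4835384} - 3290309} = - \frac{90983}{- \frac{15909909762209}{4835384}} = \left(-90983\right) \left(- \frac{4835384}{15909909762209}\right) = \frac{439937742472}{15909909762209}$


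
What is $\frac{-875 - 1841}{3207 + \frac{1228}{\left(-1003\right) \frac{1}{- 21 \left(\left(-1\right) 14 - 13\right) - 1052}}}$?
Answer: $- \frac{2724148}{3812201} \approx -0.71459$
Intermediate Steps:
$\frac{-875 - 1841}{3207 + \frac{1228}{\left(-1003\right) \frac{1}{- 21 \left(\left(-1\right) 14 - 13\right) - 1052}}} = - \frac{2716}{3207 + \frac{1228}{\left(-1003\right) \frac{1}{- 21 \left(-14 - 13\right) - 1052}}} = - \frac{2716}{3207 + \frac{1228}{\left(-1003\right) \frac{1}{\left(-21\right) \left(-27\right) - 1052}}} = - \frac{2716}{3207 + \frac{1228}{\left(-1003\right) \frac{1}{567 - 1052}}} = - \frac{2716}{3207 + \frac{1228}{\left(-1003\right) \frac{1}{-485}}} = - \frac{2716}{3207 + \frac{1228}{\left(-1003\right) \left(- \frac{1}{485}\right)}} = - \frac{2716}{3207 + \frac{1228}{\frac{1003}{485}}} = - \frac{2716}{3207 + 1228 \cdot \frac{485}{1003}} = - \frac{2716}{3207 + \frac{595580}{1003}} = - \frac{2716}{\frac{3812201}{1003}} = \left(-2716\right) \frac{1003}{3812201} = - \frac{2724148}{3812201}$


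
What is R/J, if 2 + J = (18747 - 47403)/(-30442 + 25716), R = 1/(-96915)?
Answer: -2363/930577830 ≈ -2.5393e-6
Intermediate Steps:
R = -1/96915 ≈ -1.0318e-5
J = 9602/2363 (J = -2 + (18747 - 47403)/(-30442 + 25716) = -2 - 28656/(-4726) = -2 - 28656*(-1/4726) = -2 + 14328/2363 = 9602/2363 ≈ 4.0635)
R/J = -1/(96915*9602/2363) = -1/96915*2363/9602 = -2363/930577830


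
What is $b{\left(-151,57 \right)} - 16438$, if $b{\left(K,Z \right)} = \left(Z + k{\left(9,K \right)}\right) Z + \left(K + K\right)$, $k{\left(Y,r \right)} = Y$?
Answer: $-12978$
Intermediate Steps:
$b{\left(K,Z \right)} = 2 K + Z \left(9 + Z\right)$ ($b{\left(K,Z \right)} = \left(Z + 9\right) Z + \left(K + K\right) = \left(9 + Z\right) Z + 2 K = Z \left(9 + Z\right) + 2 K = 2 K + Z \left(9 + Z\right)$)
$b{\left(-151,57 \right)} - 16438 = \left(57^{2} + 2 \left(-151\right) + 9 \cdot 57\right) - 16438 = \left(3249 - 302 + 513\right) - 16438 = 3460 - 16438 = -12978$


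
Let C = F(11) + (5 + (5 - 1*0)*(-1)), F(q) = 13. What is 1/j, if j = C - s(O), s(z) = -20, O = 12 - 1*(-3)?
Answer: 1/33 ≈ 0.030303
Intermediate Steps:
O = 15 (O = 12 + 3 = 15)
C = 13 (C = 13 + (5 + (5 - 1*0)*(-1)) = 13 + (5 + (5 + 0)*(-1)) = 13 + (5 + 5*(-1)) = 13 + (5 - 5) = 13 + 0 = 13)
j = 33 (j = 13 - 1*(-20) = 13 + 20 = 33)
1/j = 1/33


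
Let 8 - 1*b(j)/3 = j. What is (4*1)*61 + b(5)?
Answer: 253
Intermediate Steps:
b(j) = 24 - 3*j
(4*1)*61 + b(5) = (4*1)*61 + (24 - 3*5) = 4*61 + (24 - 15) = 244 + 9 = 253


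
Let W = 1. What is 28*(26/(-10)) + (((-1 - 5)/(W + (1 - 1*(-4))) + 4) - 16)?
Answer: -429/5 ≈ -85.800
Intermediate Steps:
28*(26/(-10)) + (((-1 - 5)/(W + (1 - 1*(-4))) + 4) - 16) = 28*(26/(-10)) + (((-1 - 5)/(1 + (1 - 1*(-4))) + 4) - 16) = 28*(26*(-⅒)) + ((-6/(1 + (1 + 4)) + 4) - 16) = 28*(-13/5) + ((-6/(1 + 5) + 4) - 16) = -364/5 + ((-6/6 + 4) - 16) = -364/5 + ((-6*⅙ + 4) - 16) = -364/5 + ((-1 + 4) - 16) = -364/5 + (3 - 16) = -364/5 - 13 = -429/5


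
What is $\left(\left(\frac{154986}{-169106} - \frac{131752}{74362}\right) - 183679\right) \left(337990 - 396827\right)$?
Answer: $\frac{33975548019063629296}{3143765093} \approx 1.0807 \cdot 10^{10}$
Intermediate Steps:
$\left(\left(\frac{154986}{-169106} - \frac{131752}{74362}\right) - 183679\right) \left(337990 - 396827\right) = \left(\left(154986 \left(- \frac{1}{169106}\right) - \frac{65876}{37181}\right) - 183679\right) \left(-58837\right) = \left(\left(- \frac{77493}{84553} - \frac{65876}{37181}\right) - 183679\right) \left(-58837\right) = \left(- \frac{8451280661}{3143765093} - 183679\right) \left(-58837\right) = \left(- \frac{577452079797808}{3143765093}\right) \left(-58837\right) = \frac{33975548019063629296}{3143765093}$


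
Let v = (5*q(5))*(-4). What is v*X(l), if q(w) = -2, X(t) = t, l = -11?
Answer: -440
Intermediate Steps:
v = 40 (v = (5*(-2))*(-4) = -10*(-4) = 40)
v*X(l) = 40*(-11) = -440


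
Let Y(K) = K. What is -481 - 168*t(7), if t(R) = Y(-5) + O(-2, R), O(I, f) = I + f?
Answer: -481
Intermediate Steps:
t(R) = -7 + R (t(R) = -5 + (-2 + R) = -7 + R)
-481 - 168*t(7) = -481 - 168*(-7 + 7) = -481 - 168*0 = -481 + 0 = -481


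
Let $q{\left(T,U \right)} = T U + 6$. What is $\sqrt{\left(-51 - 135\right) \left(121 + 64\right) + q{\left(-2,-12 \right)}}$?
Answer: $6 i \sqrt{955} \approx 185.42 i$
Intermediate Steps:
$q{\left(T,U \right)} = 6 + T U$
$\sqrt{\left(-51 - 135\right) \left(121 + 64\right) + q{\left(-2,-12 \right)}} = \sqrt{\left(-51 - 135\right) \left(121 + 64\right) + \left(6 - -24\right)} = \sqrt{\left(-186\right) 185 + \left(6 + 24\right)} = \sqrt{-34410 + 30} = \sqrt{-34380} = 6 i \sqrt{955}$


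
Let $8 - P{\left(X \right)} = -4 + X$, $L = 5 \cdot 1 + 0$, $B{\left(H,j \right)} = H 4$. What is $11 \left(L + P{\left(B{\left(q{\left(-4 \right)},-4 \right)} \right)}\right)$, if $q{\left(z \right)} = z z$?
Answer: $-517$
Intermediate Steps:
$q{\left(z \right)} = z^{2}$
$B{\left(H,j \right)} = 4 H$
$L = 5$ ($L = 5 + 0 = 5$)
$P{\left(X \right)} = 12 - X$ ($P{\left(X \right)} = 8 - \left(-4 + X\right) = 12 - X$)
$11 \left(L + P{\left(B{\left(q{\left(-4 \right)},-4 \right)} \right)}\right) = 11 \left(5 + \left(12 - 4 \left(-4\right)^{2}\right)\right) = 11 \left(5 + \left(12 - 4 \cdot 16\right)\right) = 11 \left(5 + \left(12 - 64\right)\right) = 11 \left(5 - 52\right) = 11 \left(-47\right) = -517$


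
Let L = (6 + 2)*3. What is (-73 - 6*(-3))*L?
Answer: -1320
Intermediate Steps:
L = 24 (L = 8*3 = 24)
(-73 - 6*(-3))*L = (-73 - 6*(-3))*24 = (-73 + 18)*24 = -55*24 = -1320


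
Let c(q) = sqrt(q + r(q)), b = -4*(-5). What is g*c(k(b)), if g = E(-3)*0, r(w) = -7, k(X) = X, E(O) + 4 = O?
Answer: 0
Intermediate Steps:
E(O) = -4 + O
b = 20
c(q) = sqrt(-7 + q) (c(q) = sqrt(q - 7) = sqrt(-7 + q))
g = 0 (g = (-4 - 3)*0 = -7*0 = 0)
g*c(k(b)) = 0*sqrt(-7 + 20) = 0*sqrt(13) = 0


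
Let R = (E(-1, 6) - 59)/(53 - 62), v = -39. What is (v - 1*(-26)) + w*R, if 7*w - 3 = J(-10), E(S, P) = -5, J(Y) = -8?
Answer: -1139/63 ≈ -18.079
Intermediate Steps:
w = -5/7 (w = 3/7 + (⅐)*(-8) = 3/7 - 8/7 = -5/7 ≈ -0.71429)
R = 64/9 (R = (-5 - 59)/(53 - 62) = -64/(-9) = -64*(-⅑) = 64/9 ≈ 7.1111)
(v - 1*(-26)) + w*R = (-39 - 1*(-26)) - 5/7*64/9 = (-39 + 26) - 320/63 = -13 - 320/63 = -1139/63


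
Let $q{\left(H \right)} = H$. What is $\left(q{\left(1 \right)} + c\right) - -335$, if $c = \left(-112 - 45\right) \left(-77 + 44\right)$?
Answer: $5517$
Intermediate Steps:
$c = 5181$ ($c = \left(-157\right) \left(-33\right) = 5181$)
$\left(q{\left(1 \right)} + c\right) - -335 = \left(1 + 5181\right) - -335 = 5182 + 335 = 5517$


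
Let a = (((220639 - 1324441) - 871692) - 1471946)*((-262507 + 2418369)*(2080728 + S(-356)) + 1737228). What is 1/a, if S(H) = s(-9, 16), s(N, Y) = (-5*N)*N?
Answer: -1/15461392769192225760 ≈ -6.4677e-20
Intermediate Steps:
s(N, Y) = -5*N²
S(H) = -405 (S(H) = -5*(-9)² = -5*81 = -405)
a = -15461392769192225760 (a = (((220639 - 1324441) - 871692) - 1471946)*((-262507 + 2418369)*(2080728 - 405) + 1737228) = ((-1103802 - 871692) - 1471946)*(2155862*2080323 + 1737228) = (-1975494 - 1471946)*(4484889303426 + 1737228) = -3447440*4484891040654 = -15461392769192225760)
1/a = 1/(-15461392769192225760) = -1/15461392769192225760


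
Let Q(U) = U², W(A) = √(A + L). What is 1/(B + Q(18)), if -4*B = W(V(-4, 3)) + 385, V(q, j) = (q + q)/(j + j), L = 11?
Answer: 5466/1244867 + 2*√87/1244867 ≈ 0.0044058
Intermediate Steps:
V(q, j) = q/j (V(q, j) = (2*q)/((2*j)) = (2*q)*(1/(2*j)) = q/j)
W(A) = √(11 + A) (W(A) = √(A + 11) = √(11 + A))
B = -385/4 - √87/12 (B = -(√(11 - 4/3) + 385)/4 = -(√(29/3) + 385)/4 = -(√87/3 + 385)/4 = -(385 + √87/3)/4 = -385/4 - √87/12 ≈ -97.027)
1/(B + Q(18)) = 1/((-385/4 - √87/12) + 18²) = 1/((-385/4 - √87/12) + 324) = 1/(911/4 - √87/12)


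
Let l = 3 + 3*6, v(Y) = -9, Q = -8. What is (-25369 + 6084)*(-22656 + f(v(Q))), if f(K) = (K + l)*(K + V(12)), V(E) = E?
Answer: 436226700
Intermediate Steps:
l = 21 (l = 3 + 18 = 21)
f(K) = (12 + K)*(21 + K) (f(K) = (K + 21)*(K + 12) = (21 + K)*(12 + K) = (12 + K)*(21 + K))
(-25369 + 6084)*(-22656 + f(v(Q))) = (-25369 + 6084)*(-22656 + (252 + (-9)² + 33*(-9))) = -19285*(-22656 + (252 + 81 - 297)) = -19285*(-22656 + 36) = -19285*(-22620) = 436226700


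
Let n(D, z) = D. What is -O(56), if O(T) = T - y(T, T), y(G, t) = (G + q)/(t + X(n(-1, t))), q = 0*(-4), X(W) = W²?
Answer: -3136/57 ≈ -55.018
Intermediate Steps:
q = 0
y(G, t) = G/(1 + t) (y(G, t) = (G + 0)/(t + (-1)²) = G/(t + 1) = G/(1 + t))
O(T) = T - T/(1 + T)
-O(56) = -56²/(1 + 56) = -3136/57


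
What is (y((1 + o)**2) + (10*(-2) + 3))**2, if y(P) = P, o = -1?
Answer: 289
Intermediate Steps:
(y((1 + o)**2) + (10*(-2) + 3))**2 = ((1 - 1)**2 + (10*(-2) + 3))**2 = (0**2 + (-20 + 3))**2 = (0 - 17)**2 = (-17)**2 = 289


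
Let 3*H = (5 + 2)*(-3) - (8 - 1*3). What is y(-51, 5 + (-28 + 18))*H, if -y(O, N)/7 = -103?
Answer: -18746/3 ≈ -6248.7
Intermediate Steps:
y(O, N) = 721 (y(O, N) = -7*(-103) = 721)
H = -26/3 (H = ((5 + 2)*(-3) - (8 - 1*3))/3 = (7*(-3) - (8 - 3))/3 = (-21 - 1*5)/3 = (-21 - 5)/3 = (⅓)*(-26) = -26/3 ≈ -8.6667)
y(-51, 5 + (-28 + 18))*H = 721*(-26/3) = -18746/3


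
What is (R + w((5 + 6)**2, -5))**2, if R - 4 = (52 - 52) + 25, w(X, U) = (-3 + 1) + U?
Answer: 484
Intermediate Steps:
w(X, U) = -2 + U
R = 29 (R = 4 + ((52 - 52) + 25) = 4 + (0 + 25) = 4 + 25 = 29)
(R + w((5 + 6)**2, -5))**2 = (29 + (-2 - 5))**2 = (29 - 7)**2 = 22**2 = 484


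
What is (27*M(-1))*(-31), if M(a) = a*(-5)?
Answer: -4185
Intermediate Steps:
M(a) = -5*a
(27*M(-1))*(-31) = (27*(-5*(-1)))*(-31) = (27*5)*(-31) = 135*(-31) = -4185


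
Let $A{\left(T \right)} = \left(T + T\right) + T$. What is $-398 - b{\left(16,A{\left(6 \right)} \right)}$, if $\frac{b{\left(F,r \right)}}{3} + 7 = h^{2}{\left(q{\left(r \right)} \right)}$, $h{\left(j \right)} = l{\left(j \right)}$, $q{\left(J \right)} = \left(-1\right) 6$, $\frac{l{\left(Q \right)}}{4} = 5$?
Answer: $-1577$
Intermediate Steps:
$l{\left(Q \right)} = 20$ ($l{\left(Q \right)} = 4 \cdot 5 = 20$)
$q{\left(J \right)} = -6$
$h{\left(j \right)} = 20$
$A{\left(T \right)} = 3 T$ ($A{\left(T \right)} = 2 T + T = 3 T$)
$b{\left(F,r \right)} = 1179$ ($b{\left(F,r \right)} = -21 + 3 \cdot 20^{2} = -21 + 3 \cdot 400 = -21 + 1200 = 1179$)
$-398 - b{\left(16,A{\left(6 \right)} \right)} = -398 - 1179 = -1577$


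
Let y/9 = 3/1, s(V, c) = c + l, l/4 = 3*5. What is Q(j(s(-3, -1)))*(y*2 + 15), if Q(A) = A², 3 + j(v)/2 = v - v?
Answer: 2484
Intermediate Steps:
l = 60 (l = 4*(3*5) = 4*15 = 60)
s(V, c) = 60 + c (s(V, c) = c + 60 = 60 + c)
y = 27 (y = 9*(3/1) = 9*(3*1) = 9*3 = 27)
j(v) = -6 (j(v) = -6 + 2*(v - v) = -6 + 2*0 = -6 + 0 = -6)
Q(j(s(-3, -1)))*(y*2 + 15) = (-6)²*(27*2 + 15) = 36*(54 + 15) = 36*69 = 2484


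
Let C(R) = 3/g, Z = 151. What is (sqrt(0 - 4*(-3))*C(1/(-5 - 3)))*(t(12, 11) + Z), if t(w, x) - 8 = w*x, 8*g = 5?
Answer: 13968*sqrt(3)/5 ≈ 4838.7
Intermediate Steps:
g = 5/8 (g = (1/8)*5 = 5/8 ≈ 0.62500)
t(w, x) = 8 + w*x
C(R) = 24/5 (C(R) = 3/(5/8) = 3*(8/5) = 24/5)
(sqrt(0 - 4*(-3))*C(1/(-5 - 3)))*(t(12, 11) + Z) = (sqrt(0 - 4*(-3))*(24/5))*((8 + 12*11) + 151) = (sqrt(0 + 12)*(24/5))*((8 + 132) + 151) = (sqrt(12)*(24/5))*(140 + 151) = ((2*sqrt(3))*(24/5))*291 = (48*sqrt(3)/5)*291 = 13968*sqrt(3)/5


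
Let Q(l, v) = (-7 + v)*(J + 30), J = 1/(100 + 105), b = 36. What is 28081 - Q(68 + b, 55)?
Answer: 5461357/205 ≈ 26641.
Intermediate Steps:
J = 1/205 ≈ 0.0048781
Q(l, v) = -43057/205 + 6151*v/205 (Q(l, v) = (-7 + v)*(1/205 + 30) = (-7 + v)*(6151/205) = -43057/205 + 6151*v/205)
28081 - Q(68 + b, 55) = 28081 - (-43057/205 + (6151/205)*55) = 28081 - (-43057/205 + 67661/41) = 28081 - 1*295248/205 = 28081 - 295248/205 = 5461357/205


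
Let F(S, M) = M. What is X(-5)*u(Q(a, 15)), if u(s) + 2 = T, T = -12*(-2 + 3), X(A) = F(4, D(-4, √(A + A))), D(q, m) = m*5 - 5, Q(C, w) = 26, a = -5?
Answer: 70 - 70*I*√10 ≈ 70.0 - 221.36*I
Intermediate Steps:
D(q, m) = -5 + 5*m (D(q, m) = 5*m - 5 = -5 + 5*m)
X(A) = -5 + 5*√2*√A (X(A) = -5 + 5*√(A + A) = -5 + 5*√(2*A) = -5 + 5*(√2*√A) = -5 + 5*√2*√A)
T = -12 (T = -12*1 = -12)
u(s) = -14 (u(s) = -2 - 12 = -14)
X(-5)*u(Q(a, 15)) = (-5 + 5*√2*√(-5))*(-14) = (-5 + 5*√2*(I*√5))*(-14) = (-5 + 5*I*√10)*(-14) = 70 - 70*I*√10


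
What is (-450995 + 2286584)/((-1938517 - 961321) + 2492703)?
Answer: -1835589/407135 ≈ -4.5086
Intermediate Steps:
(-450995 + 2286584)/((-1938517 - 961321) + 2492703) = 1835589/(-2899838 + 2492703) = 1835589/(-407135) = 1835589*(-1/407135) = -1835589/407135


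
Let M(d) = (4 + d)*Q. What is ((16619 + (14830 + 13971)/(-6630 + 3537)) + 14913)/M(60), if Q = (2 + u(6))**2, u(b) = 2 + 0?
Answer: 97499675/3167232 ≈ 30.784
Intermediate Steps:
u(b) = 2
Q = 16 (Q = (2 + 2)**2 = 4**2 = 16)
M(d) = 64 + 16*d (M(d) = (4 + d)*16 = 64 + 16*d)
((16619 + (14830 + 13971)/(-6630 + 3537)) + 14913)/M(60) = ((16619 + (14830 + 13971)/(-6630 + 3537)) + 14913)/(64 + 16*60) = ((16619 + 28801/(-3093)) + 14913)/(64 + 960) = ((16619 + 28801*(-1/3093)) + 14913)/1024 = ((16619 - 28801/3093) + 14913)*(1/1024) = (51373766/3093 + 14913)*(1/1024) = (97499675/3093)*(1/1024) = 97499675/3167232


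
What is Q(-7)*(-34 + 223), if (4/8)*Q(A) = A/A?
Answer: 378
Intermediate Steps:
Q(A) = 2 (Q(A) = 2*(A/A) = 2*1 = 2)
Q(-7)*(-34 + 223) = 2*(-34 + 223) = 2*189 = 378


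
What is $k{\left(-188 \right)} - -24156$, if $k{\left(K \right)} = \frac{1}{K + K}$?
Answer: $\frac{9082655}{376} \approx 24156.0$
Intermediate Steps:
$k{\left(K \right)} = \frac{1}{2 K}$
$k{\left(-188 \right)} - -24156 = \frac{1}{2 \left(-188\right)} - -24156 = \frac{1}{2} \left(- \frac{1}{188}\right) + 24156 = - \frac{1}{376} + 24156 = \frac{9082655}{376}$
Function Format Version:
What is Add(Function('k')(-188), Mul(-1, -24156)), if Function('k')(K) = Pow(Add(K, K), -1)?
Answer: Rational(9082655, 376) ≈ 24156.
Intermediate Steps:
Function('k')(K) = Mul(Rational(1, 2), Pow(K, -1)) (Function('k')(K) = Pow(Mul(2, K), -1) = Mul(Rational(1, 2), Pow(K, -1)))
Add(Function('k')(-188), Mul(-1, -24156)) = Add(Mul(Rational(1, 2), Pow(-188, -1)), Mul(-1, -24156)) = Add(Mul(Rational(1, 2), Rational(-1, 188)), 24156) = Add(Rational(-1, 376), 24156) = Rational(9082655, 376)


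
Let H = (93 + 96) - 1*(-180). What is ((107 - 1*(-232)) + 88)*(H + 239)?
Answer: 259616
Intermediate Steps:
H = 369 (H = 189 + 180 = 369)
((107 - 1*(-232)) + 88)*(H + 239) = ((107 - 1*(-232)) + 88)*(369 + 239) = ((107 + 232) + 88)*608 = (339 + 88)*608 = 427*608 = 259616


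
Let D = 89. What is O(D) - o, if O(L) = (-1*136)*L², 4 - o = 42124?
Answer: -1035136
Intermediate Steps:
o = -42120 (o = 4 - 1*42124 = 4 - 42124 = -42120)
O(L) = -136*L²
O(D) - o = -136*89² - 1*(-42120) = -136*7921 + 42120 = -1077256 + 42120 = -1035136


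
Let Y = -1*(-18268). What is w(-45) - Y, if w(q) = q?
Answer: -18313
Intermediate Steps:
Y = 18268
w(-45) - Y = -45 - 1*18268 = -45 - 18268 = -18313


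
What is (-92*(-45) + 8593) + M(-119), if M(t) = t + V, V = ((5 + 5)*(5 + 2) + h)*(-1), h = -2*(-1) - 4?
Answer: 12546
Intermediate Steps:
h = -2 (h = 2 - 4 = -2)
V = -68 (V = ((5 + 5)*(5 + 2) - 2)*(-1) = (10*7 - 2)*(-1) = (70 - 2)*(-1) = 68*(-1) = -68)
M(t) = -68 + t (M(t) = t - 68 = -68 + t)
(-92*(-45) + 8593) + M(-119) = (-92*(-45) + 8593) + (-68 - 119) = (4140 + 8593) - 187 = 12733 - 187 = 12546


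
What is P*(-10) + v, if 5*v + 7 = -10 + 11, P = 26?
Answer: -1306/5 ≈ -261.20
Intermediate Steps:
v = -6/5 (v = -7/5 + (-10 + 11)/5 = -7/5 + (⅕)*1 = -7/5 + ⅕ = -6/5 ≈ -1.2000)
P*(-10) + v = 26*(-10) - 6/5 = -260 - 6/5 = -1306/5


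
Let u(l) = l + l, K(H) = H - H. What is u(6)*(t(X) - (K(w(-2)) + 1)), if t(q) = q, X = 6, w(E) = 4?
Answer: 60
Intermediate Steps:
K(H) = 0
u(l) = 2*l
u(6)*(t(X) - (K(w(-2)) + 1)) = (2*6)*(6 - (0 + 1)) = 12*(6 - 1*1) = 12*(6 - 1) = 12*5 = 60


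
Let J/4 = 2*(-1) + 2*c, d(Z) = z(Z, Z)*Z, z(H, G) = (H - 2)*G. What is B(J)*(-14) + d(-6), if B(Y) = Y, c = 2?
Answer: -400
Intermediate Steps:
z(H, G) = G*(-2 + H) (z(H, G) = (-2 + H)*G = G*(-2 + H))
d(Z) = Z²*(-2 + Z) (d(Z) = (Z*(-2 + Z))*Z = Z²*(-2 + Z))
J = 8 (J = 4*(2*(-1) + 2*2) = 4*(-2 + 4) = 4*2 = 8)
B(J)*(-14) + d(-6) = 8*(-14) + (-6)²*(-2 - 6) = -112 + 36*(-8) = -112 - 288 = -400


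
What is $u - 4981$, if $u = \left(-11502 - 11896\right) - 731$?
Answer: $-29110$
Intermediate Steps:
$u = -24129$ ($u = -23398 - 731 = -24129$)
$u - 4981 = -24129 - 4981 = -29110$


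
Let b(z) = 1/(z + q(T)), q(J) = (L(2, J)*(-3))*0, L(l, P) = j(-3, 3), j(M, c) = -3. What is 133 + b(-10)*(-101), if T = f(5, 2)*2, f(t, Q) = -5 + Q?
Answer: 1431/10 ≈ 143.10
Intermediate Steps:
L(l, P) = -3
T = -6 (T = (-5 + 2)*2 = -3*2 = -6)
q(J) = 0 (q(J) = -3*(-3)*0 = 9*0 = 0)
b(z) = 1/z (b(z) = 1/(z + 0) = 1/z)
133 + b(-10)*(-101) = 133 - 101/(-10) = 133 - 1/10*(-101) = 133 + 101/10 = 1431/10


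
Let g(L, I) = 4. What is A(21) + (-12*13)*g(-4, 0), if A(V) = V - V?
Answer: -624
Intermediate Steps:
A(V) = 0
A(21) + (-12*13)*g(-4, 0) = 0 - 12*13*4 = 0 - 156*4 = 0 - 624 = -624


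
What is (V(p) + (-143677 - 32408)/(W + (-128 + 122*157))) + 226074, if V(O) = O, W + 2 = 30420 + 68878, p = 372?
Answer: 26793367527/118322 ≈ 2.2644e+5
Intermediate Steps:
W = 99296 (W = -2 + (30420 + 68878) = -2 + 99298 = 99296)
(V(p) + (-143677 - 32408)/(W + (-128 + 122*157))) + 226074 = (372 + (-143677 - 32408)/(99296 + (-128 + 122*157))) + 226074 = (372 - 176085/(99296 + (-128 + 19154))) + 226074 = (372 - 176085/(99296 + 19026)) + 226074 = (372 - 176085/118322) + 226074 = 43839699/118322 + 226074 = 26793367527/118322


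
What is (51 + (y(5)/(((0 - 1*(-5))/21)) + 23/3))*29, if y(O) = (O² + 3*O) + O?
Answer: 21547/3 ≈ 7182.3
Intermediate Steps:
y(O) = O² + 4*O
(51 + (y(5)/(((0 - 1*(-5))/21)) + 23/3))*29 = (51 + ((5*(4 + 5))/(((0 - 1*(-5))/21)) + 23/3))*29 = (51 + ((5*9)/(((0 + 5)*(1/21))) + 23*(⅓)))*29 = (51 + (45/((5*(1/21))) + 23/3))*29 = (51 + (45/(5/21) + 23/3))*29 = (51 + (45*(21/5) + 23/3))*29 = (51 + (189 + 23/3))*29 = (51 + 590/3)*29 = (743/3)*29 = 21547/3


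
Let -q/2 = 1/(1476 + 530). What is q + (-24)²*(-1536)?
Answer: -887390209/1003 ≈ -8.8474e+5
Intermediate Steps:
q = -1/1003 (q = -2/(1476 + 530) = -2/2006 = -2*1/2006 = -1/1003 ≈ -0.00099701)
q + (-24)²*(-1536) = -1/1003 + (-24)²*(-1536) = -1/1003 + 576*(-1536) = -1/1003 - 884736 = -887390209/1003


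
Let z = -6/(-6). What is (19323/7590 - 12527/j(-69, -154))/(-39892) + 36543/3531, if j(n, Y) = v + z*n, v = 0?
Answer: 335138361529/32397489960 ≈ 10.345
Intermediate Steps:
z = 1 (z = -6*(-⅙) = 1)
j(n, Y) = n (j(n, Y) = 0 + 1*n = 0 + n = n)
(19323/7590 - 12527/j(-69, -154))/(-39892) + 36543/3531 = (19323/7590 - 12527/(-69))/(-39892) + 36543/3531 = (19323*(1/7590) - 12527*(-1/69))*(-1/39892) + 36543*(1/3531) = (6441/2530 + 12527/69)*(-1/39892) + 12181/1177 = (1397293/7590)*(-1/39892) + 12181/1177 = -1397293/302780280 + 12181/1177 = 335138361529/32397489960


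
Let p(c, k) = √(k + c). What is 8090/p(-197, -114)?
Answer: -8090*I*√311/311 ≈ -458.74*I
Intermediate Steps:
p(c, k) = √(c + k)
8090/p(-197, -114) = 8090/(√(-197 - 114)) = 8090/(√(-311)) = 8090/((I*√311)) = 8090*(-I*√311/311) = -8090*I*√311/311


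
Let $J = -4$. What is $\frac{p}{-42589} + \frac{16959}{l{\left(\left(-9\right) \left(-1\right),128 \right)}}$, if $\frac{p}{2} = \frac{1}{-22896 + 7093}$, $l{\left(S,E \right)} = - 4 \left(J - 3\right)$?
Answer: $\frac{11413983046409}{18844951076} \approx 605.68$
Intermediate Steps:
$l{\left(S,E \right)} = 28$ ($l{\left(S,E \right)} = - 4 \left(-4 - 3\right) = \left(-4\right) \left(-7\right) = 28$)
$p = - \frac{2}{15803}$ ($p = \frac{2}{-22896 + 7093} = \frac{2}{-15803} = 2 \left(- \frac{1}{15803}\right) = - \frac{2}{15803} \approx -0.00012656$)
$\frac{p}{-42589} + \frac{16959}{l{\left(\left(-9\right) \left(-1\right),128 \right)}} = - \frac{2}{15803 \left(-42589\right)} + \frac{16959}{28} = \left(- \frac{2}{15803}\right) \left(- \frac{1}{42589}\right) + 16959 \cdot \frac{1}{28} = \frac{2}{673033967} + \frac{16959}{28} = \frac{11413983046409}{18844951076}$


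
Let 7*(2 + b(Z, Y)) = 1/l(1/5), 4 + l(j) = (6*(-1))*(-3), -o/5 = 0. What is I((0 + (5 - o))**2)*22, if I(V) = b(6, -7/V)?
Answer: -2145/49 ≈ -43.776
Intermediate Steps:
o = 0 (o = -5*0 = 0)
l(j) = 14 (l(j) = -4 + (6*(-1))*(-3) = -4 - 6*(-3) = -4 + 18 = 14)
b(Z, Y) = -195/98 (b(Z, Y) = -2 + (1/7)/14 = -2 + (1/7)*(1/14) = -2 + 1/98 = -195/98)
I(V) = -195/98
I((0 + (5 - o))**2)*22 = -195/98*22 = -2145/49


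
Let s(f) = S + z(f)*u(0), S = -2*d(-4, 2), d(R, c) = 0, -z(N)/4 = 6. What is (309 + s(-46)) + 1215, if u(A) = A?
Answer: 1524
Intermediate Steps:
z(N) = -24 (z(N) = -4*6 = -24)
S = 0 (S = -2*0 = 0)
s(f) = 0 (s(f) = 0 - 24*0 = 0 + 0 = 0)
(309 + s(-46)) + 1215 = (309 + 0) + 1215 = 309 + 1215 = 1524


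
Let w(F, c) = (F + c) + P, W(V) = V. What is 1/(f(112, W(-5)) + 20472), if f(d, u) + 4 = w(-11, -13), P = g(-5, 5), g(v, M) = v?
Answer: 1/20439 ≈ 4.8926e-5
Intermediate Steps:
P = -5
w(F, c) = -5 + F + c (w(F, c) = (F + c) - 5 = -5 + F + c)
f(d, u) = -33 (f(d, u) = -4 + (-5 - 11 - 13) = -4 - 29 = -33)
1/(f(112, W(-5)) + 20472) = 1/(-33 + 20472) = 1/20439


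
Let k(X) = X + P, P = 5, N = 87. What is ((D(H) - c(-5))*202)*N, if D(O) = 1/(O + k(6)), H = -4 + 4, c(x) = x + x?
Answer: 1950714/11 ≈ 1.7734e+5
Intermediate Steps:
k(X) = 5 + X (k(X) = X + 5 = 5 + X)
c(x) = 2*x
H = 0
D(O) = 1/(11 + O) (D(O) = 1/(O + (5 + 6)) = 1/(O + 11) = 1/(11 + O))
((D(H) - c(-5))*202)*N = ((1/(11 + 0) - 2*(-5))*202)*87 = ((1/11 - 1*(-10))*202)*87 = ((1/11 + 10)*202)*87 = ((111/11)*202)*87 = (22422/11)*87 = 1950714/11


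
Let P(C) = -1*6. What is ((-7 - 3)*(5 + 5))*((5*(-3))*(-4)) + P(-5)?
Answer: -6006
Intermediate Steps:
P(C) = -6
((-7 - 3)*(5 + 5))*((5*(-3))*(-4)) + P(-5) = ((-7 - 3)*(5 + 5))*((5*(-3))*(-4)) - 6 = (-10*10)*(-15*(-4)) - 6 = -100*60 - 6 = -6000 - 6 = -6006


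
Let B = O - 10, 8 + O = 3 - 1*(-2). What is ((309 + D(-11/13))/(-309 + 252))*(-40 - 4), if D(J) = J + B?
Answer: 56276/247 ≈ 227.84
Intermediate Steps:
O = -3 (O = -8 + (3 - 1*(-2)) = -8 + (3 + 2) = -8 + 5 = -3)
B = -13 (B = -3 - 10 = -13)
D(J) = -13 + J (D(J) = J - 13 = -13 + J)
((309 + D(-11/13))/(-309 + 252))*(-40 - 4) = ((309 + (-13 - 11/13))/(-309 + 252))*(-40 - 4) = ((309 + (-13 - 11*1/13))/(-57))*(-44) = ((309 + (-13 - 11/13))*(-1/57))*(-44) = ((309 - 180/13)*(-1/57))*(-44) = ((3837/13)*(-1/57))*(-44) = -1279/247*(-44) = 56276/247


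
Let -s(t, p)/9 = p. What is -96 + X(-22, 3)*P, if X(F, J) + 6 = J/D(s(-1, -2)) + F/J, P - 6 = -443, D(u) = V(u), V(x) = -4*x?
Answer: 45991/8 ≈ 5748.9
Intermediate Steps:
s(t, p) = -9*p
D(u) = -4*u
P = -437 (P = 6 - 443 = -437)
X(F, J) = -6 - J/72 + F/J (X(F, J) = -6 + (J/((-(-36)*(-2))) + F/J) = -6 + (J/((-4*18)) + F/J) = -6 + (J/(-72) + F/J) = -6 + (J*(-1/72) + F/J) = -6 + (-J/72 + F/J) = -6 - J/72 + F/J)
-96 + X(-22, 3)*P = -96 + (-6 - 1/72*3 - 22/3)*(-437) = -96 + (-6 - 1/24 - 22*⅓)*(-437) = -96 + (-6 - 1/24 - 22/3)*(-437) = -96 - 107/8*(-437) = -96 + 46759/8 = 45991/8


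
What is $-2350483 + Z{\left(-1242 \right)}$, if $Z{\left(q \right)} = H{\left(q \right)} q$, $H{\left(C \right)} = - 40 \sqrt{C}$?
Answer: $-2350483 + 149040 i \sqrt{138} \approx -2.3505 \cdot 10^{6} + 1.7508 \cdot 10^{6} i$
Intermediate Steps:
$Z{\left(q \right)} = - 40 q^{\frac{3}{2}}$ ($Z{\left(q \right)} = - 40 \sqrt{q} q = - 40 q^{\frac{3}{2}}$)
$-2350483 + Z{\left(-1242 \right)} = -2350483 - 40 \left(-1242\right)^{\frac{3}{2}} = -2350483 - 40 \left(- 3726 i \sqrt{138}\right) = -2350483 + 149040 i \sqrt{138}$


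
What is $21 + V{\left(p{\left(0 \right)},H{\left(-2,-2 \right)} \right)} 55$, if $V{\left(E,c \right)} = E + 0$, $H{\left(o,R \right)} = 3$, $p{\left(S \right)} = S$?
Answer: $21$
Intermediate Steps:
$V{\left(E,c \right)} = E$
$21 + V{\left(p{\left(0 \right)},H{\left(-2,-2 \right)} \right)} 55 = 21 + 0 \cdot 55 = 21 + 0 = 21$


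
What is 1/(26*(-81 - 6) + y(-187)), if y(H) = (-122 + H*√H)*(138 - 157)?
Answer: 56/2360655419 - 3553*I*√187/2360655419 ≈ 2.3722e-8 - 2.0582e-5*I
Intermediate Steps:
y(H) = 2318 - 19*H^(3/2) (y(H) = (-122 + H^(3/2))*(-19) = 2318 - 19*H^(3/2))
1/(26*(-81 - 6) + y(-187)) = 1/(26*(-81 - 6) + (2318 - (-3553)*I*√187)) = 1/(26*(-87) + (2318 - (-3553)*I*√187)) = 1/(-2262 + (2318 + 3553*I*√187)) = 1/(56 + 3553*I*√187)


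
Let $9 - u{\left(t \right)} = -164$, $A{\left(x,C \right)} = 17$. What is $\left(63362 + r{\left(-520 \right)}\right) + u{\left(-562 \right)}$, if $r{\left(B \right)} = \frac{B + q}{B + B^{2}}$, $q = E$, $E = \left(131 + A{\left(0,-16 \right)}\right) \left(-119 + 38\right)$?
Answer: $\frac{4286703323}{67470} \approx 63535.0$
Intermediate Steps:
$u{\left(t \right)} = 173$ ($u{\left(t \right)} = 9 - -164 = 9 + 164 = 173$)
$E = -11988$ ($E = \left(131 + 17\right) \left(-119 + 38\right) = 148 \left(-81\right) = -11988$)
$q = -11988$
$r{\left(B \right)} = \frac{-11988 + B}{B + B^{2}}$ ($r{\left(B \right)} = \frac{B - 11988}{B + B^{2}} = \frac{-11988 + B}{B + B^{2}}$)
$\left(63362 + r{\left(-520 \right)}\right) + u{\left(-562 \right)} = \left(63362 + \frac{-11988 - 520}{\left(-520\right) \left(1 - 520\right)}\right) + 173 = \left(63362 - \frac{1}{520} \frac{1}{-519} \left(-12508\right)\right) + 173 = \left(63362 - \left(- \frac{1}{269880}\right) \left(-12508\right)\right) + 173 = \left(63362 - \frac{3127}{67470}\right) + 173 = \frac{4275031013}{67470} + 173 = \frac{4286703323}{67470}$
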